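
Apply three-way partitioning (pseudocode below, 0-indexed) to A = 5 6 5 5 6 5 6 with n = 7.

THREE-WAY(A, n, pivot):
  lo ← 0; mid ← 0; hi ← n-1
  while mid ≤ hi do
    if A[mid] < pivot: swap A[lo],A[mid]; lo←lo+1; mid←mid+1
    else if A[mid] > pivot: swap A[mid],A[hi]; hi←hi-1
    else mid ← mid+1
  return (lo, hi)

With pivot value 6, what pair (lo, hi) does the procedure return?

(4, 6)

pivot = 6; lo=0, mid=0, hi=6
A[mid]=5<6: swap A[0],A[0]; lo=1,mid=1 → 5 6 5 5 6 5 6
A[mid]=6=6: mid=2
A[mid]=5<6: swap A[1],A[2]; lo=2,mid=3 → 5 5 6 5 6 5 6
A[mid]=5<6: swap A[2],A[3]; lo=3,mid=4 → 5 5 5 6 6 5 6
A[mid]=6=6: mid=5
A[mid]=5<6: swap A[3],A[5]; lo=4,mid=6 → 5 5 5 5 6 6 6
A[mid]=6=6: mid=7
end: lo=4, hi=6; A = 5 5 5 5 6 6 6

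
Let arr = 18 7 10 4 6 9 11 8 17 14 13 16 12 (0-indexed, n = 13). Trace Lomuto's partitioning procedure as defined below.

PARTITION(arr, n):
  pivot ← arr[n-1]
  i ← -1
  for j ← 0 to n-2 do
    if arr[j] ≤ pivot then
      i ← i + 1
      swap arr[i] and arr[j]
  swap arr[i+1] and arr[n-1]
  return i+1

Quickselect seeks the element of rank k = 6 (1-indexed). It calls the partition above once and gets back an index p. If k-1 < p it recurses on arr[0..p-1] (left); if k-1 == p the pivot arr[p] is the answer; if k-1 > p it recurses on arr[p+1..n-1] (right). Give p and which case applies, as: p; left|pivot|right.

7; left

pivot=12, i=-1
j=0: 18>12, skip
j=1: 7≤12, i=0, swap(0,1) ⇒ 7 18 10 4 6 9 11 8 17 14 13 16 12
j=2: 10≤12, i=1, swap(1,2) ⇒ 7 10 18 4 6 9 11 8 17 14 13 16 12
j=3: 4≤12, i=2, swap(2,3) ⇒ 7 10 4 18 6 9 11 8 17 14 13 16 12
j=4: 6≤12, i=3, swap(3,4) ⇒ 7 10 4 6 18 9 11 8 17 14 13 16 12
j=5: 9≤12, i=4, swap(4,5) ⇒ 7 10 4 6 9 18 11 8 17 14 13 16 12
j=6: 11≤12, i=5, swap(5,6) ⇒ 7 10 4 6 9 11 18 8 17 14 13 16 12
j=7: 8≤12, i=6, swap(6,7) ⇒ 7 10 4 6 9 11 8 18 17 14 13 16 12
j=8: 17>12, skip
j=9: 14>12, skip
j=10: 13>12, skip
j=11: 16>12, skip
swap(7,12) ⇒ 7 10 4 6 9 11 8 12 17 14 13 16 18; return 7
p = 7; k-1 = 5 < 7 ⇒ left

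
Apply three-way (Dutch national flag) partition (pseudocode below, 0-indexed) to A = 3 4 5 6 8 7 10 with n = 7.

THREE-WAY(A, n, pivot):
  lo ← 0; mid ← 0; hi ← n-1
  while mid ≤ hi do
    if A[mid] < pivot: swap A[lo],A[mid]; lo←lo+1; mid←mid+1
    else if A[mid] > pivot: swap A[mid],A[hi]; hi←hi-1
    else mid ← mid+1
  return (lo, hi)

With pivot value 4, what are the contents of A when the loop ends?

3 4 6 8 7 10 5

lo=0 mid=0 hi=6
3<4: swap(0,0), lo=1 mid=1 ⇒ 3 4 5 6 8 7 10
4=4: mid=2
5>4: swap(2,6), hi=5 ⇒ 3 4 10 6 8 7 5
10>4: swap(2,5), hi=4 ⇒ 3 4 7 6 8 10 5
7>4: swap(2,4), hi=3 ⇒ 3 4 8 6 7 10 5
8>4: swap(2,3), hi=2 ⇒ 3 4 6 8 7 10 5
6>4: swap(2,2), hi=1 ⇒ 3 4 6 8 7 10 5
done. lo=1 hi=1; A=3 4 6 8 7 10 5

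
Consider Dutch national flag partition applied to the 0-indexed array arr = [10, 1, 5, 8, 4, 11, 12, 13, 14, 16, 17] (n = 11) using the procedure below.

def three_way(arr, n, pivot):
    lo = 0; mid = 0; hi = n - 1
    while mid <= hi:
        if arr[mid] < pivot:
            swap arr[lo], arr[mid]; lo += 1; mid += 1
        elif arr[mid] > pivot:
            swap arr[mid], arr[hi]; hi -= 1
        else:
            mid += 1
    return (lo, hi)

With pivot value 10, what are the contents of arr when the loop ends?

[1, 5, 8, 4, 10, 12, 13, 14, 16, 17, 11]

lo=0 mid=0 hi=10
10=10: mid=1
1<10: swap(0,1), lo=1 mid=2 ⇒ [1, 10, 5, 8, 4, 11, 12, 13, 14, 16, 17]
5<10: swap(1,2), lo=2 mid=3 ⇒ [1, 5, 10, 8, 4, 11, 12, 13, 14, 16, 17]
8<10: swap(2,3), lo=3 mid=4 ⇒ [1, 5, 8, 10, 4, 11, 12, 13, 14, 16, 17]
4<10: swap(3,4), lo=4 mid=5 ⇒ [1, 5, 8, 4, 10, 11, 12, 13, 14, 16, 17]
11>10: swap(5,10), hi=9 ⇒ [1, 5, 8, 4, 10, 17, 12, 13, 14, 16, 11]
17>10: swap(5,9), hi=8 ⇒ [1, 5, 8, 4, 10, 16, 12, 13, 14, 17, 11]
16>10: swap(5,8), hi=7 ⇒ [1, 5, 8, 4, 10, 14, 12, 13, 16, 17, 11]
14>10: swap(5,7), hi=6 ⇒ [1, 5, 8, 4, 10, 13, 12, 14, 16, 17, 11]
13>10: swap(5,6), hi=5 ⇒ [1, 5, 8, 4, 10, 12, 13, 14, 16, 17, 11]
12>10: swap(5,5), hi=4 ⇒ [1, 5, 8, 4, 10, 12, 13, 14, 16, 17, 11]
done. lo=4 hi=4; arr=[1, 5, 8, 4, 10, 12, 13, 14, 16, 17, 11]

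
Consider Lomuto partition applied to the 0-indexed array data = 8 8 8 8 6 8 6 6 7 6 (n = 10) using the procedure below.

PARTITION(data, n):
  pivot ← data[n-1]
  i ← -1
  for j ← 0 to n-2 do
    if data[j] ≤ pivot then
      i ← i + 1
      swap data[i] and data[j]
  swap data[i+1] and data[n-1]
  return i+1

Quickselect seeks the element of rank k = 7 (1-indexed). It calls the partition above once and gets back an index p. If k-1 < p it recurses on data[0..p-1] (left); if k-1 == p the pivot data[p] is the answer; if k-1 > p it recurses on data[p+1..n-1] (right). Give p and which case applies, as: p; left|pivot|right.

3; right

pivot=6, i=-1
j=0: 8>6, skip
j=1: 8>6, skip
j=2: 8>6, skip
j=3: 8>6, skip
j=4: 6≤6, i=0, swap(0,4) ⇒ 6 8 8 8 8 8 6 6 7 6
j=5: 8>6, skip
j=6: 6≤6, i=1, swap(1,6) ⇒ 6 6 8 8 8 8 8 6 7 6
j=7: 6≤6, i=2, swap(2,7) ⇒ 6 6 6 8 8 8 8 8 7 6
j=8: 7>6, skip
swap(3,9) ⇒ 6 6 6 6 8 8 8 8 7 8; return 3
p = 3; k-1 = 6 > 3 ⇒ right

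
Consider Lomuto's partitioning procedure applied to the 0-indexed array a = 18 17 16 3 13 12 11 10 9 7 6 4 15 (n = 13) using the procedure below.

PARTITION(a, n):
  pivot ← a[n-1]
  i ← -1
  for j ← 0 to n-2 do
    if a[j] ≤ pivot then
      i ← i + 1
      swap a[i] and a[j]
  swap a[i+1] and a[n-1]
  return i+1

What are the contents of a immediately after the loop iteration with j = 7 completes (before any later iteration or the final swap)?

3 13 12 11 10 16 18 17 9 7 6 4 15

pivot=15, i=-1
j=0: 18>15, skip
j=1: 17>15, skip
j=2: 16>15, skip
j=3: 3≤15, i=0, swap(0,3) ⇒ 3 17 16 18 13 12 11 10 9 7 6 4 15
j=4: 13≤15, i=1, swap(1,4) ⇒ 3 13 16 18 17 12 11 10 9 7 6 4 15
j=5: 12≤15, i=2, swap(2,5) ⇒ 3 13 12 18 17 16 11 10 9 7 6 4 15
j=6: 11≤15, i=3, swap(3,6) ⇒ 3 13 12 11 17 16 18 10 9 7 6 4 15
j=7: 10≤15, i=4, swap(4,7) ⇒ 3 13 12 11 10 16 18 17 9 7 6 4 15
(after j=7) a = 3 13 12 11 10 16 18 17 9 7 6 4 15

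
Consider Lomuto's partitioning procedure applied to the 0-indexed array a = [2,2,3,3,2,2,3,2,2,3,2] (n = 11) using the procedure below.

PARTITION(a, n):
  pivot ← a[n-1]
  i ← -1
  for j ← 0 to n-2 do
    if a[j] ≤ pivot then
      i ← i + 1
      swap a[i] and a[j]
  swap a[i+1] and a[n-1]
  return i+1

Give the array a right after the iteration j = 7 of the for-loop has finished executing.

[2,2,2,2,2,3,3,3,2,3,2]

pivot = a[10] = 2; i = -1
j=0: a[0]=2 ≤ 2 → i=0, swap a[0],a[0] (no change) → [2,2,3,3,2,2,3,2,2,3,2]
j=1: a[1]=2 ≤ 2 → i=1, swap a[1],a[1] (no change) → [2,2,3,3,2,2,3,2,2,3,2]
j=2: a[2]=3 > 2 → no swap
j=3: a[3]=3 > 2 → no swap
j=4: a[4]=2 ≤ 2 → i=2, swap a[2],a[4] → [2,2,2,3,3,2,3,2,2,3,2]
j=5: a[5]=2 ≤ 2 → i=3, swap a[3],a[5] → [2,2,2,2,3,3,3,2,2,3,2]
j=6: a[6]=3 > 2 → no swap
j=7: a[7]=2 ≤ 2 → i=4, swap a[4],a[7] → [2,2,2,2,2,3,3,3,2,3,2]
(after j=7) a = [2,2,2,2,2,3,3,3,2,3,2]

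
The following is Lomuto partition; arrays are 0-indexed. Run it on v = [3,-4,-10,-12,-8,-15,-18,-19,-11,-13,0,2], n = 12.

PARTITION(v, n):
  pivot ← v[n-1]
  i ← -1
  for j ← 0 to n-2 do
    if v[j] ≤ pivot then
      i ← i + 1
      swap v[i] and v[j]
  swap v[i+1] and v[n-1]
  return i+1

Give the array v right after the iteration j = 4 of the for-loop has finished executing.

[-4,-10,-12,-8,3,-15,-18,-19,-11,-13,0,2]

pivot=2, i=-1
j=0: 3>2, skip
j=1: -4≤2, i=0, swap(0,1) ⇒ [-4,3,-10,-12,-8,-15,-18,-19,-11,-13,0,2]
j=2: -10≤2, i=1, swap(1,2) ⇒ [-4,-10,3,-12,-8,-15,-18,-19,-11,-13,0,2]
j=3: -12≤2, i=2, swap(2,3) ⇒ [-4,-10,-12,3,-8,-15,-18,-19,-11,-13,0,2]
j=4: -8≤2, i=3, swap(3,4) ⇒ [-4,-10,-12,-8,3,-15,-18,-19,-11,-13,0,2]
(after j=4) v = [-4,-10,-12,-8,3,-15,-18,-19,-11,-13,0,2]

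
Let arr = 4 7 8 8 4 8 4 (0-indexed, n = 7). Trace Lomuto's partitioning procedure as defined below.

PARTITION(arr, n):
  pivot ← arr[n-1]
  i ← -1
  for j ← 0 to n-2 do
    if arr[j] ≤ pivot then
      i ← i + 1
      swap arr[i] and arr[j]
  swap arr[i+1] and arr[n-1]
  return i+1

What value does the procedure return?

2

pivot=4, i=-1
j=0: 4≤4, i=0, swap(0,0) ⇒ 4 7 8 8 4 8 4
j=1: 7>4, skip
j=2: 8>4, skip
j=3: 8>4, skip
j=4: 4≤4, i=1, swap(1,4) ⇒ 4 4 8 8 7 8 4
j=5: 8>4, skip
swap(2,6) ⇒ 4 4 4 8 7 8 8; return 2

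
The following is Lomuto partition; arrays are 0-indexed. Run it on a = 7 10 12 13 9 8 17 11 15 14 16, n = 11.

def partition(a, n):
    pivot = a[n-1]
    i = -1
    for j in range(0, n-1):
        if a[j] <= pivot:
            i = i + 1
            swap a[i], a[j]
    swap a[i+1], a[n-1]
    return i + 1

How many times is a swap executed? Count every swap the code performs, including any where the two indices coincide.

10

pivot = a[10] = 16; i = -1
j=0: a[0]=7 ≤ 16 → i=0, swap a[0],a[0] (no change) → 7 10 12 13 9 8 17 11 15 14 16
j=1: a[1]=10 ≤ 16 → i=1, swap a[1],a[1] (no change) → 7 10 12 13 9 8 17 11 15 14 16
j=2: a[2]=12 ≤ 16 → i=2, swap a[2],a[2] (no change) → 7 10 12 13 9 8 17 11 15 14 16
j=3: a[3]=13 ≤ 16 → i=3, swap a[3],a[3] (no change) → 7 10 12 13 9 8 17 11 15 14 16
j=4: a[4]=9 ≤ 16 → i=4, swap a[4],a[4] (no change) → 7 10 12 13 9 8 17 11 15 14 16
j=5: a[5]=8 ≤ 16 → i=5, swap a[5],a[5] (no change) → 7 10 12 13 9 8 17 11 15 14 16
j=6: a[6]=17 > 16 → no swap
j=7: a[7]=11 ≤ 16 → i=6, swap a[6],a[7] → 7 10 12 13 9 8 11 17 15 14 16
j=8: a[8]=15 ≤ 16 → i=7, swap a[7],a[8] → 7 10 12 13 9 8 11 15 17 14 16
j=9: a[9]=14 ≤ 16 → i=8, swap a[8],a[9] → 7 10 12 13 9 8 11 15 14 17 16
final swap a[9],a[10] → 7 10 12 13 9 8 11 15 14 16 17; return 9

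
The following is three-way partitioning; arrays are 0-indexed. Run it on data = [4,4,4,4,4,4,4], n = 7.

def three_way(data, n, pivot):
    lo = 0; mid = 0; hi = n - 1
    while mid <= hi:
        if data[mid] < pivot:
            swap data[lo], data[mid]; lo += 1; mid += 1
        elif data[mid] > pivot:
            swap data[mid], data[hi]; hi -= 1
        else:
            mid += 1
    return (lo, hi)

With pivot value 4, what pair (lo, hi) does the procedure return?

pivot = 4; lo=0, mid=0, hi=6
data[mid]=4=4: mid=1
data[mid]=4=4: mid=2
data[mid]=4=4: mid=3
data[mid]=4=4: mid=4
data[mid]=4=4: mid=5
data[mid]=4=4: mid=6
data[mid]=4=4: mid=7
end: lo=0, hi=6; data = [4,4,4,4,4,4,4]

(0, 6)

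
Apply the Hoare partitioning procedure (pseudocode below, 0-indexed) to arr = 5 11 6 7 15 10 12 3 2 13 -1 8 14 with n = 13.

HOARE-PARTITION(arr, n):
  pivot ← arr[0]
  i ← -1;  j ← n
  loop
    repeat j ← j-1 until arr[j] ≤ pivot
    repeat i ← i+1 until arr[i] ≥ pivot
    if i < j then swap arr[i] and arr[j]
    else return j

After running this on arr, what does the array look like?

-1 2 3 7 15 10 12 6 11 13 5 8 14

pivot=5
j stops at 10 (-1), i stops at 0 (5); swap ⇒ -1 11 6 7 15 10 12 3 2 13 5 8 14
j stops at 8 (2), i stops at 1 (11); swap ⇒ -1 2 6 7 15 10 12 3 11 13 5 8 14
j stops at 7 (3), i stops at 2 (6); swap ⇒ -1 2 3 7 15 10 12 6 11 13 5 8 14
j stops at 2, i stops at 3; i≥j ⇒ return 2. arr=-1 2 3 7 15 10 12 6 11 13 5 8 14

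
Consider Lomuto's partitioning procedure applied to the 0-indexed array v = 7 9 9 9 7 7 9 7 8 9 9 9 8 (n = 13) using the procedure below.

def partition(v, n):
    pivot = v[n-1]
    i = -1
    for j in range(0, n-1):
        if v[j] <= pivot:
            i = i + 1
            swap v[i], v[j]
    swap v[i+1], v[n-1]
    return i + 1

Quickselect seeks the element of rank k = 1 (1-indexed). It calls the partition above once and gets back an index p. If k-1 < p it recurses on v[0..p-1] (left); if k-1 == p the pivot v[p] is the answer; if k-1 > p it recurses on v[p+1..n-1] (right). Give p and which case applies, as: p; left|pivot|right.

5; left

pivot = v[12] = 8; i = -1
j=0: v[0]=7 ≤ 8 → i=0, swap v[0],v[0] (no change) → 7 9 9 9 7 7 9 7 8 9 9 9 8
j=1: v[1]=9 > 8 → no swap
j=2: v[2]=9 > 8 → no swap
j=3: v[3]=9 > 8 → no swap
j=4: v[4]=7 ≤ 8 → i=1, swap v[1],v[4] → 7 7 9 9 9 7 9 7 8 9 9 9 8
j=5: v[5]=7 ≤ 8 → i=2, swap v[2],v[5] → 7 7 7 9 9 9 9 7 8 9 9 9 8
j=6: v[6]=9 > 8 → no swap
j=7: v[7]=7 ≤ 8 → i=3, swap v[3],v[7] → 7 7 7 7 9 9 9 9 8 9 9 9 8
j=8: v[8]=8 ≤ 8 → i=4, swap v[4],v[8] → 7 7 7 7 8 9 9 9 9 9 9 9 8
j=9: v[9]=9 > 8 → no swap
j=10: v[10]=9 > 8 → no swap
j=11: v[11]=9 > 8 → no swap
final swap v[5],v[12] → 7 7 7 7 8 8 9 9 9 9 9 9 9; return 5
p = 5; k-1 = 0 < 5 ⇒ left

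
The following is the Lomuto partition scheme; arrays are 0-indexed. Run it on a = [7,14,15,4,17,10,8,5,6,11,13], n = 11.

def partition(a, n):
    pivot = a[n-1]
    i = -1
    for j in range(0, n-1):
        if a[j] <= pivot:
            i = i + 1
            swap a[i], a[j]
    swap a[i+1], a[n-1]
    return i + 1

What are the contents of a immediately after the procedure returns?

[7,4,10,8,5,6,11,13,15,14,17]

pivot = a[10] = 13; i = -1
j=0: a[0]=7 ≤ 13 → i=0, swap a[0],a[0] (no change) → [7,14,15,4,17,10,8,5,6,11,13]
j=1: a[1]=14 > 13 → no swap
j=2: a[2]=15 > 13 → no swap
j=3: a[3]=4 ≤ 13 → i=1, swap a[1],a[3] → [7,4,15,14,17,10,8,5,6,11,13]
j=4: a[4]=17 > 13 → no swap
j=5: a[5]=10 ≤ 13 → i=2, swap a[2],a[5] → [7,4,10,14,17,15,8,5,6,11,13]
j=6: a[6]=8 ≤ 13 → i=3, swap a[3],a[6] → [7,4,10,8,17,15,14,5,6,11,13]
j=7: a[7]=5 ≤ 13 → i=4, swap a[4],a[7] → [7,4,10,8,5,15,14,17,6,11,13]
j=8: a[8]=6 ≤ 13 → i=5, swap a[5],a[8] → [7,4,10,8,5,6,14,17,15,11,13]
j=9: a[9]=11 ≤ 13 → i=6, swap a[6],a[9] → [7,4,10,8,5,6,11,17,15,14,13]
final swap a[7],a[10] → [7,4,10,8,5,6,11,13,15,14,17]; return 7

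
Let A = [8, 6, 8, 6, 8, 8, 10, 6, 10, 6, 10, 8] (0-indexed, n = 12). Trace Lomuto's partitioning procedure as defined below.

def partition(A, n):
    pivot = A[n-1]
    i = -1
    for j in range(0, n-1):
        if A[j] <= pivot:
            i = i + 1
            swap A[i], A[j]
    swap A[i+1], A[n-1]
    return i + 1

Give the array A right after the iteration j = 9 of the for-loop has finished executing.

[8, 6, 8, 6, 8, 8, 6, 6, 10, 10, 10, 8]

pivot=8, i=-1
j=0: 8≤8, i=0, swap(0,0) ⇒ [8, 6, 8, 6, 8, 8, 10, 6, 10, 6, 10, 8]
j=1: 6≤8, i=1, swap(1,1) ⇒ [8, 6, 8, 6, 8, 8, 10, 6, 10, 6, 10, 8]
j=2: 8≤8, i=2, swap(2,2) ⇒ [8, 6, 8, 6, 8, 8, 10, 6, 10, 6, 10, 8]
j=3: 6≤8, i=3, swap(3,3) ⇒ [8, 6, 8, 6, 8, 8, 10, 6, 10, 6, 10, 8]
j=4: 8≤8, i=4, swap(4,4) ⇒ [8, 6, 8, 6, 8, 8, 10, 6, 10, 6, 10, 8]
j=5: 8≤8, i=5, swap(5,5) ⇒ [8, 6, 8, 6, 8, 8, 10, 6, 10, 6, 10, 8]
j=6: 10>8, skip
j=7: 6≤8, i=6, swap(6,7) ⇒ [8, 6, 8, 6, 8, 8, 6, 10, 10, 6, 10, 8]
j=8: 10>8, skip
j=9: 6≤8, i=7, swap(7,9) ⇒ [8, 6, 8, 6, 8, 8, 6, 6, 10, 10, 10, 8]
(after j=9) A = [8, 6, 8, 6, 8, 8, 6, 6, 10, 10, 10, 8]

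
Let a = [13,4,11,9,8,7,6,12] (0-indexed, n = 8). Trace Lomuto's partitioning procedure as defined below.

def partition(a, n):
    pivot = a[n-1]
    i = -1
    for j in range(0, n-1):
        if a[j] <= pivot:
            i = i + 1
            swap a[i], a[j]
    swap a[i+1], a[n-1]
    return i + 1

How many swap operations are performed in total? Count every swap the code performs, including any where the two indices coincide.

7

pivot=12, i=-1
j=0: 13>12, skip
j=1: 4≤12, i=0, swap(0,1) ⇒ [4,13,11,9,8,7,6,12]
j=2: 11≤12, i=1, swap(1,2) ⇒ [4,11,13,9,8,7,6,12]
j=3: 9≤12, i=2, swap(2,3) ⇒ [4,11,9,13,8,7,6,12]
j=4: 8≤12, i=3, swap(3,4) ⇒ [4,11,9,8,13,7,6,12]
j=5: 7≤12, i=4, swap(4,5) ⇒ [4,11,9,8,7,13,6,12]
j=6: 6≤12, i=5, swap(5,6) ⇒ [4,11,9,8,7,6,13,12]
swap(6,7) ⇒ [4,11,9,8,7,6,12,13]; return 6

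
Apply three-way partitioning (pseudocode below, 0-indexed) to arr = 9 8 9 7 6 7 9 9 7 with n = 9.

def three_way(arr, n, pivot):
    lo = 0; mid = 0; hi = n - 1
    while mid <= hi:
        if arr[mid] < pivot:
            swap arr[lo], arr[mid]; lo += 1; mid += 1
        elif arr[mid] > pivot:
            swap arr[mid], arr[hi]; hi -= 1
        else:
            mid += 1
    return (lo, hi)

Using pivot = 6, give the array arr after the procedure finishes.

pivot = 6; lo=0, mid=0, hi=8
arr[mid]=9>6: swap arr[0],arr[8]; hi=7 → 7 8 9 7 6 7 9 9 9
arr[mid]=7>6: swap arr[0],arr[7]; hi=6 → 9 8 9 7 6 7 9 7 9
arr[mid]=9>6: swap arr[0],arr[6]; hi=5 → 9 8 9 7 6 7 9 7 9
arr[mid]=9>6: swap arr[0],arr[5]; hi=4 → 7 8 9 7 6 9 9 7 9
arr[mid]=7>6: swap arr[0],arr[4]; hi=3 → 6 8 9 7 7 9 9 7 9
arr[mid]=6=6: mid=1
arr[mid]=8>6: swap arr[1],arr[3]; hi=2 → 6 7 9 8 7 9 9 7 9
arr[mid]=7>6: swap arr[1],arr[2]; hi=1 → 6 9 7 8 7 9 9 7 9
arr[mid]=9>6: swap arr[1],arr[1]; hi=0 → 6 9 7 8 7 9 9 7 9
end: lo=0, hi=0; arr = 6 9 7 8 7 9 9 7 9

6 9 7 8 7 9 9 7 9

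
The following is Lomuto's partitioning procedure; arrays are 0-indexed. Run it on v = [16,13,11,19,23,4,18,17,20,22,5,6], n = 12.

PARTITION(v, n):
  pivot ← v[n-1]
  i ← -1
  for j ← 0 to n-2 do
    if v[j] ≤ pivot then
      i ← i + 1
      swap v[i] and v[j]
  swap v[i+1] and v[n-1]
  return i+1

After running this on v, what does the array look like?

pivot = v[11] = 6; i = -1
j=0: v[0]=16 > 6 → no swap
j=1: v[1]=13 > 6 → no swap
j=2: v[2]=11 > 6 → no swap
j=3: v[3]=19 > 6 → no swap
j=4: v[4]=23 > 6 → no swap
j=5: v[5]=4 ≤ 6 → i=0, swap v[0],v[5] → [4,13,11,19,23,16,18,17,20,22,5,6]
j=6: v[6]=18 > 6 → no swap
j=7: v[7]=17 > 6 → no swap
j=8: v[8]=20 > 6 → no swap
j=9: v[9]=22 > 6 → no swap
j=10: v[10]=5 ≤ 6 → i=1, swap v[1],v[10] → [4,5,11,19,23,16,18,17,20,22,13,6]
final swap v[2],v[11] → [4,5,6,19,23,16,18,17,20,22,13,11]; return 2

[4,5,6,19,23,16,18,17,20,22,13,11]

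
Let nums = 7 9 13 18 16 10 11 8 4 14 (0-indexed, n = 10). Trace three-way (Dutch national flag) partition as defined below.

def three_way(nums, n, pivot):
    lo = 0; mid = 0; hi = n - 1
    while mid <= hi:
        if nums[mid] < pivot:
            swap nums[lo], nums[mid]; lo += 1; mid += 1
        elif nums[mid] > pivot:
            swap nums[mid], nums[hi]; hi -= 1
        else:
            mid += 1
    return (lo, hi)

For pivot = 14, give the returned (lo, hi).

(7, 7)

pivot = 14; lo=0, mid=0, hi=9
nums[mid]=7<14: swap nums[0],nums[0]; lo=1,mid=1 → 7 9 13 18 16 10 11 8 4 14
nums[mid]=9<14: swap nums[1],nums[1]; lo=2,mid=2 → 7 9 13 18 16 10 11 8 4 14
nums[mid]=13<14: swap nums[2],nums[2]; lo=3,mid=3 → 7 9 13 18 16 10 11 8 4 14
nums[mid]=18>14: swap nums[3],nums[9]; hi=8 → 7 9 13 14 16 10 11 8 4 18
nums[mid]=14=14: mid=4
nums[mid]=16>14: swap nums[4],nums[8]; hi=7 → 7 9 13 14 4 10 11 8 16 18
nums[mid]=4<14: swap nums[3],nums[4]; lo=4,mid=5 → 7 9 13 4 14 10 11 8 16 18
nums[mid]=10<14: swap nums[4],nums[5]; lo=5,mid=6 → 7 9 13 4 10 14 11 8 16 18
nums[mid]=11<14: swap nums[5],nums[6]; lo=6,mid=7 → 7 9 13 4 10 11 14 8 16 18
nums[mid]=8<14: swap nums[6],nums[7]; lo=7,mid=8 → 7 9 13 4 10 11 8 14 16 18
end: lo=7, hi=7; nums = 7 9 13 4 10 11 8 14 16 18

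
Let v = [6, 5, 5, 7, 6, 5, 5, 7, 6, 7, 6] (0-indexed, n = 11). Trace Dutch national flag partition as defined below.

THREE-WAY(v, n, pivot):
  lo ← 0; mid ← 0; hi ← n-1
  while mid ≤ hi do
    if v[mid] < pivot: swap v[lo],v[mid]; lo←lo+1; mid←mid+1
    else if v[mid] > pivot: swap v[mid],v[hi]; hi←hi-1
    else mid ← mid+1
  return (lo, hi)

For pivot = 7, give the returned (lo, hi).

lo=0 mid=0 hi=10
6<7: swap(0,0), lo=1 mid=1 ⇒ [6, 5, 5, 7, 6, 5, 5, 7, 6, 7, 6]
5<7: swap(1,1), lo=2 mid=2 ⇒ [6, 5, 5, 7, 6, 5, 5, 7, 6, 7, 6]
5<7: swap(2,2), lo=3 mid=3 ⇒ [6, 5, 5, 7, 6, 5, 5, 7, 6, 7, 6]
7=7: mid=4
6<7: swap(3,4), lo=4 mid=5 ⇒ [6, 5, 5, 6, 7, 5, 5, 7, 6, 7, 6]
5<7: swap(4,5), lo=5 mid=6 ⇒ [6, 5, 5, 6, 5, 7, 5, 7, 6, 7, 6]
5<7: swap(5,6), lo=6 mid=7 ⇒ [6, 5, 5, 6, 5, 5, 7, 7, 6, 7, 6]
7=7: mid=8
6<7: swap(6,8), lo=7 mid=9 ⇒ [6, 5, 5, 6, 5, 5, 6, 7, 7, 7, 6]
7=7: mid=10
6<7: swap(7,10), lo=8 mid=11 ⇒ [6, 5, 5, 6, 5, 5, 6, 6, 7, 7, 7]
done. lo=8 hi=10; v=[6, 5, 5, 6, 5, 5, 6, 6, 7, 7, 7]

(8, 10)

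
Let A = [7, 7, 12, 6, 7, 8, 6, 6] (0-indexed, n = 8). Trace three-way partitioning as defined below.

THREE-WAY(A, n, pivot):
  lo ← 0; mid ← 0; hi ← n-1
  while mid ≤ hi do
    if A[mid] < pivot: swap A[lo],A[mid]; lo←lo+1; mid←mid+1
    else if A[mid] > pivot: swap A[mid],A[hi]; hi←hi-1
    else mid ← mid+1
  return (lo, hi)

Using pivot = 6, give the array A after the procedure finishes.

pivot = 6; lo=0, mid=0, hi=7
A[mid]=7>6: swap A[0],A[7]; hi=6 → [6, 7, 12, 6, 7, 8, 6, 7]
A[mid]=6=6: mid=1
A[mid]=7>6: swap A[1],A[6]; hi=5 → [6, 6, 12, 6, 7, 8, 7, 7]
A[mid]=6=6: mid=2
A[mid]=12>6: swap A[2],A[5]; hi=4 → [6, 6, 8, 6, 7, 12, 7, 7]
A[mid]=8>6: swap A[2],A[4]; hi=3 → [6, 6, 7, 6, 8, 12, 7, 7]
A[mid]=7>6: swap A[2],A[3]; hi=2 → [6, 6, 6, 7, 8, 12, 7, 7]
A[mid]=6=6: mid=3
end: lo=0, hi=2; A = [6, 6, 6, 7, 8, 12, 7, 7]

[6, 6, 6, 7, 8, 12, 7, 7]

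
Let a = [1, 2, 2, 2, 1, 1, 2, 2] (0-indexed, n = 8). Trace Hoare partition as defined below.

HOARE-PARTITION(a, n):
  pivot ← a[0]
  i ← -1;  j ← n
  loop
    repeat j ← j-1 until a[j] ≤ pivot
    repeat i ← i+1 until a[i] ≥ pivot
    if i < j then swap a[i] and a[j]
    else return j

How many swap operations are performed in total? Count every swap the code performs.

2

pivot=1
j stops at 5 (1), i stops at 0 (1); swap ⇒ [1, 2, 2, 2, 1, 1, 2, 2]
j stops at 4 (1), i stops at 1 (2); swap ⇒ [1, 1, 2, 2, 2, 1, 2, 2]
j stops at 1, i stops at 2; i≥j ⇒ return 1. a=[1, 1, 2, 2, 2, 1, 2, 2]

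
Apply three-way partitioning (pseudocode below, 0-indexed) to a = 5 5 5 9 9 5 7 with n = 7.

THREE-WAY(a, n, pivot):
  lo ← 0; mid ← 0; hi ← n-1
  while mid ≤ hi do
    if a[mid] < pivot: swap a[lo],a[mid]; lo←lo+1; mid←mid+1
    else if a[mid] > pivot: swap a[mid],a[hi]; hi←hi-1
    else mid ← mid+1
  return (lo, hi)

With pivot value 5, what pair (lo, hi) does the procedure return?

lo=0 mid=0 hi=6
5=5: mid=1
5=5: mid=2
5=5: mid=3
9>5: swap(3,6), hi=5 ⇒ 5 5 5 7 9 5 9
7>5: swap(3,5), hi=4 ⇒ 5 5 5 5 9 7 9
5=5: mid=4
9>5: swap(4,4), hi=3 ⇒ 5 5 5 5 9 7 9
done. lo=0 hi=3; a=5 5 5 5 9 7 9

(0, 3)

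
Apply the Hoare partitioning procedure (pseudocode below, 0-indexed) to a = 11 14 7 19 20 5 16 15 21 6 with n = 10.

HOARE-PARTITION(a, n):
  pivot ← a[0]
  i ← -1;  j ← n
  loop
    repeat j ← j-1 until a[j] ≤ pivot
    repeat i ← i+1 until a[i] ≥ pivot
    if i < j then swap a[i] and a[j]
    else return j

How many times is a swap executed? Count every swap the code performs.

pivot = a[0] = 11; i = -1, j = 10
j→9 (a[9]=6≤11), i→0 (a[0]=11≥11); i<j, swap → 6 14 7 19 20 5 16 15 21 11
j→5 (a[5]=5≤11), i→1 (a[1]=14≥11); i<j, swap → 6 5 7 19 20 14 16 15 21 11
j→2, i→3; i≥j, return j=2. a = 6 5 7 19 20 14 16 15 21 11

2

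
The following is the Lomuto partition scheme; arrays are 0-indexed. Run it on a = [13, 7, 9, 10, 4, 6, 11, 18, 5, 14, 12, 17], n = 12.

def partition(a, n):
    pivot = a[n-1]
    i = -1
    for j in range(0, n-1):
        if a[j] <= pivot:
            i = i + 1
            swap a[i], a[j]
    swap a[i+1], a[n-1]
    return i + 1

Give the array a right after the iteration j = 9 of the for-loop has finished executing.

[13, 7, 9, 10, 4, 6, 11, 5, 14, 18, 12, 17]

pivot = a[11] = 17; i = -1
j=0: a[0]=13 ≤ 17 → i=0, swap a[0],a[0] (no change) → [13, 7, 9, 10, 4, 6, 11, 18, 5, 14, 12, 17]
j=1: a[1]=7 ≤ 17 → i=1, swap a[1],a[1] (no change) → [13, 7, 9, 10, 4, 6, 11, 18, 5, 14, 12, 17]
j=2: a[2]=9 ≤ 17 → i=2, swap a[2],a[2] (no change) → [13, 7, 9, 10, 4, 6, 11, 18, 5, 14, 12, 17]
j=3: a[3]=10 ≤ 17 → i=3, swap a[3],a[3] (no change) → [13, 7, 9, 10, 4, 6, 11, 18, 5, 14, 12, 17]
j=4: a[4]=4 ≤ 17 → i=4, swap a[4],a[4] (no change) → [13, 7, 9, 10, 4, 6, 11, 18, 5, 14, 12, 17]
j=5: a[5]=6 ≤ 17 → i=5, swap a[5],a[5] (no change) → [13, 7, 9, 10, 4, 6, 11, 18, 5, 14, 12, 17]
j=6: a[6]=11 ≤ 17 → i=6, swap a[6],a[6] (no change) → [13, 7, 9, 10, 4, 6, 11, 18, 5, 14, 12, 17]
j=7: a[7]=18 > 17 → no swap
j=8: a[8]=5 ≤ 17 → i=7, swap a[7],a[8] → [13, 7, 9, 10, 4, 6, 11, 5, 18, 14, 12, 17]
j=9: a[9]=14 ≤ 17 → i=8, swap a[8],a[9] → [13, 7, 9, 10, 4, 6, 11, 5, 14, 18, 12, 17]
(after j=9) a = [13, 7, 9, 10, 4, 6, 11, 5, 14, 18, 12, 17]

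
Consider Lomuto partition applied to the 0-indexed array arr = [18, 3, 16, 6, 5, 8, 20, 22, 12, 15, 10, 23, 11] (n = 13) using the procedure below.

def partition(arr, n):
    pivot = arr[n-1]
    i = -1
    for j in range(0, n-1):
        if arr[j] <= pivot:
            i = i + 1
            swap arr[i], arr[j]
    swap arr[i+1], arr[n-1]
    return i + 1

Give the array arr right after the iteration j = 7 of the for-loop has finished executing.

[3, 6, 5, 8, 16, 18, 20, 22, 12, 15, 10, 23, 11]

pivot = arr[12] = 11; i = -1
j=0: arr[0]=18 > 11 → no swap
j=1: arr[1]=3 ≤ 11 → i=0, swap arr[0],arr[1] → [3, 18, 16, 6, 5, 8, 20, 22, 12, 15, 10, 23, 11]
j=2: arr[2]=16 > 11 → no swap
j=3: arr[3]=6 ≤ 11 → i=1, swap arr[1],arr[3] → [3, 6, 16, 18, 5, 8, 20, 22, 12, 15, 10, 23, 11]
j=4: arr[4]=5 ≤ 11 → i=2, swap arr[2],arr[4] → [3, 6, 5, 18, 16, 8, 20, 22, 12, 15, 10, 23, 11]
j=5: arr[5]=8 ≤ 11 → i=3, swap arr[3],arr[5] → [3, 6, 5, 8, 16, 18, 20, 22, 12, 15, 10, 23, 11]
j=6: arr[6]=20 > 11 → no swap
j=7: arr[7]=22 > 11 → no swap
(after j=7) arr = [3, 6, 5, 8, 16, 18, 20, 22, 12, 15, 10, 23, 11]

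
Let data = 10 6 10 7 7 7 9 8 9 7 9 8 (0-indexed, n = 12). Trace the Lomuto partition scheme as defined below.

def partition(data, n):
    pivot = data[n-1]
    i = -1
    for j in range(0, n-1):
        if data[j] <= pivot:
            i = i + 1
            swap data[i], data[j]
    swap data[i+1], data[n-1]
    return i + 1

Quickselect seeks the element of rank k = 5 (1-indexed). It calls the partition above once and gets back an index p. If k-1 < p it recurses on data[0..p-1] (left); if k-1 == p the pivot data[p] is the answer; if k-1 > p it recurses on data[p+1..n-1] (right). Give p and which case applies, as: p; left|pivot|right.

6; left

pivot = data[11] = 8; i = -1
j=0: data[0]=10 > 8 → no swap
j=1: data[1]=6 ≤ 8 → i=0, swap data[0],data[1] → 6 10 10 7 7 7 9 8 9 7 9 8
j=2: data[2]=10 > 8 → no swap
j=3: data[3]=7 ≤ 8 → i=1, swap data[1],data[3] → 6 7 10 10 7 7 9 8 9 7 9 8
j=4: data[4]=7 ≤ 8 → i=2, swap data[2],data[4] → 6 7 7 10 10 7 9 8 9 7 9 8
j=5: data[5]=7 ≤ 8 → i=3, swap data[3],data[5] → 6 7 7 7 10 10 9 8 9 7 9 8
j=6: data[6]=9 > 8 → no swap
j=7: data[7]=8 ≤ 8 → i=4, swap data[4],data[7] → 6 7 7 7 8 10 9 10 9 7 9 8
j=8: data[8]=9 > 8 → no swap
j=9: data[9]=7 ≤ 8 → i=5, swap data[5],data[9] → 6 7 7 7 8 7 9 10 9 10 9 8
j=10: data[10]=9 > 8 → no swap
final swap data[6],data[11] → 6 7 7 7 8 7 8 10 9 10 9 9; return 6
p = 6; k-1 = 4 < 6 ⇒ left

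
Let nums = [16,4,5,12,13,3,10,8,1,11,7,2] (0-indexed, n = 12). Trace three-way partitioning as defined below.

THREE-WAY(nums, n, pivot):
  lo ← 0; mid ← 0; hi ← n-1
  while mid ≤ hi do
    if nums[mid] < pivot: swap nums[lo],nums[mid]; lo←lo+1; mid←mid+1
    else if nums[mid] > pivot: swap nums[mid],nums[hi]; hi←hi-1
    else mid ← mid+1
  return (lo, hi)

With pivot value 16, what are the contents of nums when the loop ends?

[4,5,12,13,3,10,8,1,11,7,2,16]

pivot = 16; lo=0, mid=0, hi=11
nums[mid]=16=16: mid=1
nums[mid]=4<16: swap nums[0],nums[1]; lo=1,mid=2 → [4,16,5,12,13,3,10,8,1,11,7,2]
nums[mid]=5<16: swap nums[1],nums[2]; lo=2,mid=3 → [4,5,16,12,13,3,10,8,1,11,7,2]
nums[mid]=12<16: swap nums[2],nums[3]; lo=3,mid=4 → [4,5,12,16,13,3,10,8,1,11,7,2]
nums[mid]=13<16: swap nums[3],nums[4]; lo=4,mid=5 → [4,5,12,13,16,3,10,8,1,11,7,2]
nums[mid]=3<16: swap nums[4],nums[5]; lo=5,mid=6 → [4,5,12,13,3,16,10,8,1,11,7,2]
nums[mid]=10<16: swap nums[5],nums[6]; lo=6,mid=7 → [4,5,12,13,3,10,16,8,1,11,7,2]
nums[mid]=8<16: swap nums[6],nums[7]; lo=7,mid=8 → [4,5,12,13,3,10,8,16,1,11,7,2]
nums[mid]=1<16: swap nums[7],nums[8]; lo=8,mid=9 → [4,5,12,13,3,10,8,1,16,11,7,2]
nums[mid]=11<16: swap nums[8],nums[9]; lo=9,mid=10 → [4,5,12,13,3,10,8,1,11,16,7,2]
nums[mid]=7<16: swap nums[9],nums[10]; lo=10,mid=11 → [4,5,12,13,3,10,8,1,11,7,16,2]
nums[mid]=2<16: swap nums[10],nums[11]; lo=11,mid=12 → [4,5,12,13,3,10,8,1,11,7,2,16]
end: lo=11, hi=11; nums = [4,5,12,13,3,10,8,1,11,7,2,16]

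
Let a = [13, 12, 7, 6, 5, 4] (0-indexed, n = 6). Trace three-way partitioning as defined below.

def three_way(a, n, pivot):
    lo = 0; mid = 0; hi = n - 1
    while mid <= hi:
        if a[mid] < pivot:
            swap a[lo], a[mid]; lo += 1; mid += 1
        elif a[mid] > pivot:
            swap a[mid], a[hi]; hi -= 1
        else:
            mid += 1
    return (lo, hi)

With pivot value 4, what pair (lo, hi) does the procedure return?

pivot = 4; lo=0, mid=0, hi=5
a[mid]=13>4: swap a[0],a[5]; hi=4 → [4, 12, 7, 6, 5, 13]
a[mid]=4=4: mid=1
a[mid]=12>4: swap a[1],a[4]; hi=3 → [4, 5, 7, 6, 12, 13]
a[mid]=5>4: swap a[1],a[3]; hi=2 → [4, 6, 7, 5, 12, 13]
a[mid]=6>4: swap a[1],a[2]; hi=1 → [4, 7, 6, 5, 12, 13]
a[mid]=7>4: swap a[1],a[1]; hi=0 → [4, 7, 6, 5, 12, 13]
end: lo=0, hi=0; a = [4, 7, 6, 5, 12, 13]

(0, 0)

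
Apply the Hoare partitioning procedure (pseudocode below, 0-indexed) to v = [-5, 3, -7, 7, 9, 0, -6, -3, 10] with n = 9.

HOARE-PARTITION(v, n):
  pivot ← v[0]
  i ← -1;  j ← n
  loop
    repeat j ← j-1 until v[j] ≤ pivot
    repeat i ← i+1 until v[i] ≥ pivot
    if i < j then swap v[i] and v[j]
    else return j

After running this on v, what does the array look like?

pivot=-5
j stops at 6 (-6), i stops at 0 (-5); swap ⇒ [-6, 3, -7, 7, 9, 0, -5, -3, 10]
j stops at 2 (-7), i stops at 1 (3); swap ⇒ [-6, -7, 3, 7, 9, 0, -5, -3, 10]
j stops at 1, i stops at 2; i≥j ⇒ return 1. v=[-6, -7, 3, 7, 9, 0, -5, -3, 10]

[-6, -7, 3, 7, 9, 0, -5, -3, 10]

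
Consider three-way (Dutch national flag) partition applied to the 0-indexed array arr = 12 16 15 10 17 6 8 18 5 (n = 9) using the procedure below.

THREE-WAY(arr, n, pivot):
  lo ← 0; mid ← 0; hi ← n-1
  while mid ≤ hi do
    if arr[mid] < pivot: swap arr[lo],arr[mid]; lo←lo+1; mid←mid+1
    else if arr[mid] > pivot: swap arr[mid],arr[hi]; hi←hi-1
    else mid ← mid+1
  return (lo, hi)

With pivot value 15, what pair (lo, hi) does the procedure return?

(5, 5)

pivot = 15; lo=0, mid=0, hi=8
arr[mid]=12<15: swap arr[0],arr[0]; lo=1,mid=1 → 12 16 15 10 17 6 8 18 5
arr[mid]=16>15: swap arr[1],arr[8]; hi=7 → 12 5 15 10 17 6 8 18 16
arr[mid]=5<15: swap arr[1],arr[1]; lo=2,mid=2 → 12 5 15 10 17 6 8 18 16
arr[mid]=15=15: mid=3
arr[mid]=10<15: swap arr[2],arr[3]; lo=3,mid=4 → 12 5 10 15 17 6 8 18 16
arr[mid]=17>15: swap arr[4],arr[7]; hi=6 → 12 5 10 15 18 6 8 17 16
arr[mid]=18>15: swap arr[4],arr[6]; hi=5 → 12 5 10 15 8 6 18 17 16
arr[mid]=8<15: swap arr[3],arr[4]; lo=4,mid=5 → 12 5 10 8 15 6 18 17 16
arr[mid]=6<15: swap arr[4],arr[5]; lo=5,mid=6 → 12 5 10 8 6 15 18 17 16
end: lo=5, hi=5; arr = 12 5 10 8 6 15 18 17 16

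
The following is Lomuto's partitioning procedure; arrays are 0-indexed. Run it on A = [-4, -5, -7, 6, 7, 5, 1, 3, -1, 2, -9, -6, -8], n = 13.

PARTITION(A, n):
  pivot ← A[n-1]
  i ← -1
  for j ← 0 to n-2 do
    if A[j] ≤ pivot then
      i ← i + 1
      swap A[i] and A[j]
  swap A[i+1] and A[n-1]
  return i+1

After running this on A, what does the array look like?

[-9, -8, -7, 6, 7, 5, 1, 3, -1, 2, -4, -6, -5]

pivot = A[12] = -8; i = -1
j=0: A[0]=-4 > -8 → no swap
j=1: A[1]=-5 > -8 → no swap
j=2: A[2]=-7 > -8 → no swap
j=3: A[3]=6 > -8 → no swap
j=4: A[4]=7 > -8 → no swap
j=5: A[5]=5 > -8 → no swap
j=6: A[6]=1 > -8 → no swap
j=7: A[7]=3 > -8 → no swap
j=8: A[8]=-1 > -8 → no swap
j=9: A[9]=2 > -8 → no swap
j=10: A[10]=-9 ≤ -8 → i=0, swap A[0],A[10] → [-9, -5, -7, 6, 7, 5, 1, 3, -1, 2, -4, -6, -8]
j=11: A[11]=-6 > -8 → no swap
final swap A[1],A[12] → [-9, -8, -7, 6, 7, 5, 1, 3, -1, 2, -4, -6, -5]; return 1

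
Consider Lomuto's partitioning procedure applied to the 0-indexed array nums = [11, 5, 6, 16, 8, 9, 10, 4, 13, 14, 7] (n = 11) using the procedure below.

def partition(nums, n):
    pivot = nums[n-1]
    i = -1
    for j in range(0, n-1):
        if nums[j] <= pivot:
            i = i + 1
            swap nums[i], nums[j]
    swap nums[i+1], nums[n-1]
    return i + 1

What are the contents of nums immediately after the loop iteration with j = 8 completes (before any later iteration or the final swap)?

pivot=7, i=-1
j=0: 11>7, skip
j=1: 5≤7, i=0, swap(0,1) ⇒ [5, 11, 6, 16, 8, 9, 10, 4, 13, 14, 7]
j=2: 6≤7, i=1, swap(1,2) ⇒ [5, 6, 11, 16, 8, 9, 10, 4, 13, 14, 7]
j=3: 16>7, skip
j=4: 8>7, skip
j=5: 9>7, skip
j=6: 10>7, skip
j=7: 4≤7, i=2, swap(2,7) ⇒ [5, 6, 4, 16, 8, 9, 10, 11, 13, 14, 7]
j=8: 13>7, skip
(after j=8) nums = [5, 6, 4, 16, 8, 9, 10, 11, 13, 14, 7]

[5, 6, 4, 16, 8, 9, 10, 11, 13, 14, 7]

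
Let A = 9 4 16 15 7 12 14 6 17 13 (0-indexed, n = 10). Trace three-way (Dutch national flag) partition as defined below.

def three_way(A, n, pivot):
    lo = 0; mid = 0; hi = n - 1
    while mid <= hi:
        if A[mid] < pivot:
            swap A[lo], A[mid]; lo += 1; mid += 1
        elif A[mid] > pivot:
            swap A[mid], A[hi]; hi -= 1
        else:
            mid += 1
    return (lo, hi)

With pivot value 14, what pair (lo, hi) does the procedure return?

pivot = 14; lo=0, mid=0, hi=9
A[mid]=9<14: swap A[0],A[0]; lo=1,mid=1 → 9 4 16 15 7 12 14 6 17 13
A[mid]=4<14: swap A[1],A[1]; lo=2,mid=2 → 9 4 16 15 7 12 14 6 17 13
A[mid]=16>14: swap A[2],A[9]; hi=8 → 9 4 13 15 7 12 14 6 17 16
A[mid]=13<14: swap A[2],A[2]; lo=3,mid=3 → 9 4 13 15 7 12 14 6 17 16
A[mid]=15>14: swap A[3],A[8]; hi=7 → 9 4 13 17 7 12 14 6 15 16
A[mid]=17>14: swap A[3],A[7]; hi=6 → 9 4 13 6 7 12 14 17 15 16
A[mid]=6<14: swap A[3],A[3]; lo=4,mid=4 → 9 4 13 6 7 12 14 17 15 16
A[mid]=7<14: swap A[4],A[4]; lo=5,mid=5 → 9 4 13 6 7 12 14 17 15 16
A[mid]=12<14: swap A[5],A[5]; lo=6,mid=6 → 9 4 13 6 7 12 14 17 15 16
A[mid]=14=14: mid=7
end: lo=6, hi=6; A = 9 4 13 6 7 12 14 17 15 16

(6, 6)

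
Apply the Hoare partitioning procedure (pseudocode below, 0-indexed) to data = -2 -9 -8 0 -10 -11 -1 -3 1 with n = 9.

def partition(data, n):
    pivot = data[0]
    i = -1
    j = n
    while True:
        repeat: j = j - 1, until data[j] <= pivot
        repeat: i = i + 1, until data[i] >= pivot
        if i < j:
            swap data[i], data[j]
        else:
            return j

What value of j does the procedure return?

4

pivot = data[0] = -2; i = -1, j = 9
j→7 (data[7]=-3≤-2), i→0 (data[0]=-2≥-2); i<j, swap → -3 -9 -8 0 -10 -11 -1 -2 1
j→5 (data[5]=-11≤-2), i→3 (data[3]=0≥-2); i<j, swap → -3 -9 -8 -11 -10 0 -1 -2 1
j→4, i→5; i≥j, return j=4. data = -3 -9 -8 -11 -10 0 -1 -2 1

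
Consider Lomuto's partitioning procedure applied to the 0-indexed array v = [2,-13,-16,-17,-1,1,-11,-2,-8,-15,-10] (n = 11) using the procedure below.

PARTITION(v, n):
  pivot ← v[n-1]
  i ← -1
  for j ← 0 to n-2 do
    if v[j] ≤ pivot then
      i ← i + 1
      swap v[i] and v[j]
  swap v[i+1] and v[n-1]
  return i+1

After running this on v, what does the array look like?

pivot=-10, i=-1
j=0: 2>-10, skip
j=1: -13≤-10, i=0, swap(0,1) ⇒ [-13,2,-16,-17,-1,1,-11,-2,-8,-15,-10]
j=2: -16≤-10, i=1, swap(1,2) ⇒ [-13,-16,2,-17,-1,1,-11,-2,-8,-15,-10]
j=3: -17≤-10, i=2, swap(2,3) ⇒ [-13,-16,-17,2,-1,1,-11,-2,-8,-15,-10]
j=4: -1>-10, skip
j=5: 1>-10, skip
j=6: -11≤-10, i=3, swap(3,6) ⇒ [-13,-16,-17,-11,-1,1,2,-2,-8,-15,-10]
j=7: -2>-10, skip
j=8: -8>-10, skip
j=9: -15≤-10, i=4, swap(4,9) ⇒ [-13,-16,-17,-11,-15,1,2,-2,-8,-1,-10]
swap(5,10) ⇒ [-13,-16,-17,-11,-15,-10,2,-2,-8,-1,1]; return 5

[-13,-16,-17,-11,-15,-10,2,-2,-8,-1,1]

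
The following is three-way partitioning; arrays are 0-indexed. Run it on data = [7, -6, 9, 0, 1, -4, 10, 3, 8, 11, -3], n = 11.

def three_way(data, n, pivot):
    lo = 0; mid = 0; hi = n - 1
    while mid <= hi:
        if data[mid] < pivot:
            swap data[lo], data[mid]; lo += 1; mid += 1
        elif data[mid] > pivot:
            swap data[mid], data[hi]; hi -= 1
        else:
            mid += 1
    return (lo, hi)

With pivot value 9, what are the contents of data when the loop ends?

lo=0 mid=0 hi=10
7<9: swap(0,0), lo=1 mid=1 ⇒ [7, -6, 9, 0, 1, -4, 10, 3, 8, 11, -3]
-6<9: swap(1,1), lo=2 mid=2 ⇒ [7, -6, 9, 0, 1, -4, 10, 3, 8, 11, -3]
9=9: mid=3
0<9: swap(2,3), lo=3 mid=4 ⇒ [7, -6, 0, 9, 1, -4, 10, 3, 8, 11, -3]
1<9: swap(3,4), lo=4 mid=5 ⇒ [7, -6, 0, 1, 9, -4, 10, 3, 8, 11, -3]
-4<9: swap(4,5), lo=5 mid=6 ⇒ [7, -6, 0, 1, -4, 9, 10, 3, 8, 11, -3]
10>9: swap(6,10), hi=9 ⇒ [7, -6, 0, 1, -4, 9, -3, 3, 8, 11, 10]
-3<9: swap(5,6), lo=6 mid=7 ⇒ [7, -6, 0, 1, -4, -3, 9, 3, 8, 11, 10]
3<9: swap(6,7), lo=7 mid=8 ⇒ [7, -6, 0, 1, -4, -3, 3, 9, 8, 11, 10]
8<9: swap(7,8), lo=8 mid=9 ⇒ [7, -6, 0, 1, -4, -3, 3, 8, 9, 11, 10]
11>9: swap(9,9), hi=8 ⇒ [7, -6, 0, 1, -4, -3, 3, 8, 9, 11, 10]
done. lo=8 hi=8; data=[7, -6, 0, 1, -4, -3, 3, 8, 9, 11, 10]

[7, -6, 0, 1, -4, -3, 3, 8, 9, 11, 10]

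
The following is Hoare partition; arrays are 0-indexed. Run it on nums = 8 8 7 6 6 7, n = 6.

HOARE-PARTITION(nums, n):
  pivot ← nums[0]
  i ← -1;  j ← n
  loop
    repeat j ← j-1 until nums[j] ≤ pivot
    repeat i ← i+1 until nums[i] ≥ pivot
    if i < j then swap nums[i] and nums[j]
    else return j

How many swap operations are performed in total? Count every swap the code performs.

2

pivot=8
j stops at 5 (7), i stops at 0 (8); swap ⇒ 7 8 7 6 6 8
j stops at 4 (6), i stops at 1 (8); swap ⇒ 7 6 7 6 8 8
j stops at 3, i stops at 4; i≥j ⇒ return 3. nums=7 6 7 6 8 8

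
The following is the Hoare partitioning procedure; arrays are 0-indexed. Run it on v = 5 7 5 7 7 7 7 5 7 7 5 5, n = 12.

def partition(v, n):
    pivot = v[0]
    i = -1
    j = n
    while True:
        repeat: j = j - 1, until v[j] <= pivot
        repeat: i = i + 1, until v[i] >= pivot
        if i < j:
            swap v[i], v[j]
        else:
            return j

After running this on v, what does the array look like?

5 5 5 7 7 7 7 5 7 7 7 5

pivot = v[0] = 5; i = -1, j = 12
j→11 (v[11]=5≤5), i→0 (v[0]=5≥5); i<j, swap → 5 7 5 7 7 7 7 5 7 7 5 5
j→10 (v[10]=5≤5), i→1 (v[1]=7≥5); i<j, swap → 5 5 5 7 7 7 7 5 7 7 7 5
j→7 (v[7]=5≤5), i→2 (v[2]=5≥5); i<j, swap → 5 5 5 7 7 7 7 5 7 7 7 5
j→2, i→3; i≥j, return j=2. v = 5 5 5 7 7 7 7 5 7 7 7 5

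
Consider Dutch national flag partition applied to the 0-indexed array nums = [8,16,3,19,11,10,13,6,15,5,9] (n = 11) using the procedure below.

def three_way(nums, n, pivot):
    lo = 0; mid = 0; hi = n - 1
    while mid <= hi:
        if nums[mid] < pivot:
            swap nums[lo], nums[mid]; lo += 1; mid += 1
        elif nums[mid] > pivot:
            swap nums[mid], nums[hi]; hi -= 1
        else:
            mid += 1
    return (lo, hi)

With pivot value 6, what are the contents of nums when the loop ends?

pivot = 6; lo=0, mid=0, hi=10
nums[mid]=8>6: swap nums[0],nums[10]; hi=9 → [9,16,3,19,11,10,13,6,15,5,8]
nums[mid]=9>6: swap nums[0],nums[9]; hi=8 → [5,16,3,19,11,10,13,6,15,9,8]
nums[mid]=5<6: swap nums[0],nums[0]; lo=1,mid=1 → [5,16,3,19,11,10,13,6,15,9,8]
nums[mid]=16>6: swap nums[1],nums[8]; hi=7 → [5,15,3,19,11,10,13,6,16,9,8]
nums[mid]=15>6: swap nums[1],nums[7]; hi=6 → [5,6,3,19,11,10,13,15,16,9,8]
nums[mid]=6=6: mid=2
nums[mid]=3<6: swap nums[1],nums[2]; lo=2,mid=3 → [5,3,6,19,11,10,13,15,16,9,8]
nums[mid]=19>6: swap nums[3],nums[6]; hi=5 → [5,3,6,13,11,10,19,15,16,9,8]
nums[mid]=13>6: swap nums[3],nums[5]; hi=4 → [5,3,6,10,11,13,19,15,16,9,8]
nums[mid]=10>6: swap nums[3],nums[4]; hi=3 → [5,3,6,11,10,13,19,15,16,9,8]
nums[mid]=11>6: swap nums[3],nums[3]; hi=2 → [5,3,6,11,10,13,19,15,16,9,8]
end: lo=2, hi=2; nums = [5,3,6,11,10,13,19,15,16,9,8]

[5,3,6,11,10,13,19,15,16,9,8]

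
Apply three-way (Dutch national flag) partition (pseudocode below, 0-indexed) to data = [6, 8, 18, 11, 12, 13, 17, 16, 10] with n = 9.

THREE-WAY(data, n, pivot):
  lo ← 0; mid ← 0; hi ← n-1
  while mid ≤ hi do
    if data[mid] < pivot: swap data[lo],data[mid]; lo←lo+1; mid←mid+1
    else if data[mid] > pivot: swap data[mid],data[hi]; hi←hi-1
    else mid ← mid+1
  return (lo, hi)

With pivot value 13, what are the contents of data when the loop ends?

lo=0 mid=0 hi=8
6<13: swap(0,0), lo=1 mid=1 ⇒ [6, 8, 18, 11, 12, 13, 17, 16, 10]
8<13: swap(1,1), lo=2 mid=2 ⇒ [6, 8, 18, 11, 12, 13, 17, 16, 10]
18>13: swap(2,8), hi=7 ⇒ [6, 8, 10, 11, 12, 13, 17, 16, 18]
10<13: swap(2,2), lo=3 mid=3 ⇒ [6, 8, 10, 11, 12, 13, 17, 16, 18]
11<13: swap(3,3), lo=4 mid=4 ⇒ [6, 8, 10, 11, 12, 13, 17, 16, 18]
12<13: swap(4,4), lo=5 mid=5 ⇒ [6, 8, 10, 11, 12, 13, 17, 16, 18]
13=13: mid=6
17>13: swap(6,7), hi=6 ⇒ [6, 8, 10, 11, 12, 13, 16, 17, 18]
16>13: swap(6,6), hi=5 ⇒ [6, 8, 10, 11, 12, 13, 16, 17, 18]
done. lo=5 hi=5; data=[6, 8, 10, 11, 12, 13, 16, 17, 18]

[6, 8, 10, 11, 12, 13, 16, 17, 18]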